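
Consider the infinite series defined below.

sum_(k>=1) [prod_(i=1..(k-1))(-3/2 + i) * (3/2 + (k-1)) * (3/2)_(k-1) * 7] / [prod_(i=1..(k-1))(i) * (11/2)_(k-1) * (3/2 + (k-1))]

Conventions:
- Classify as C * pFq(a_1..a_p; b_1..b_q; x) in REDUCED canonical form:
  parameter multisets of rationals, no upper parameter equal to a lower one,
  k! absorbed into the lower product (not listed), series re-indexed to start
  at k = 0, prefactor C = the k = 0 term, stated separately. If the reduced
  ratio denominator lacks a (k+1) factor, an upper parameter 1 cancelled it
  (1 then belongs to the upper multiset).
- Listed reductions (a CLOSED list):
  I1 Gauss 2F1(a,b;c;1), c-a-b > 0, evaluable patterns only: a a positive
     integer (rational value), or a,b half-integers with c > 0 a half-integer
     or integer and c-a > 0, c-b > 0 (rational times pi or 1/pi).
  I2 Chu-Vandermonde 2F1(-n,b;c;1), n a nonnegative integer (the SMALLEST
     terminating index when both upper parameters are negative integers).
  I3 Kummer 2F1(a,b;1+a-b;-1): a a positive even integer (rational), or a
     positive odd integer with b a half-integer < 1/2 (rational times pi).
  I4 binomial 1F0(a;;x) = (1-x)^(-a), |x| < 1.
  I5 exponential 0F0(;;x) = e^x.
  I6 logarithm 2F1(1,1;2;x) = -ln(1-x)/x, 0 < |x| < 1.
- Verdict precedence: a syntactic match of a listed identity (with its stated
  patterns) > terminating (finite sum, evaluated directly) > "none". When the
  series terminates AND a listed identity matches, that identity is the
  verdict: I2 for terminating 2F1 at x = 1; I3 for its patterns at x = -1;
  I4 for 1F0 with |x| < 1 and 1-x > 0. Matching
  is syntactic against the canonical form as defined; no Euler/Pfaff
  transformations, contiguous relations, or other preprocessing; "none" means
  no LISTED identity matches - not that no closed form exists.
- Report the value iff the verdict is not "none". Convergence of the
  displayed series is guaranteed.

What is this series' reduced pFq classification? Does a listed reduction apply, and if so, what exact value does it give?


Reduced: x = 1, 2F1, upper = {-1/2, 3/2}, lower = {11/2}, C = 7. Verdict: this is the half-integer Gauss pattern (I1) (x = 1; upper {-1/2, 3/2} half-integers, c = 11/2 in the evaluable pattern). Its exact value is (15435/8192) * pi.

The tell: t_0 = 7 here, and the running product (C = 7) telescopes to a rising factorial.
Term ratio: r(k) = 1 * (k-1/2) (k+3/2) / [(k+11/2) (k+1)] - rational; roots negated = parameters, x = 1, C = 7.


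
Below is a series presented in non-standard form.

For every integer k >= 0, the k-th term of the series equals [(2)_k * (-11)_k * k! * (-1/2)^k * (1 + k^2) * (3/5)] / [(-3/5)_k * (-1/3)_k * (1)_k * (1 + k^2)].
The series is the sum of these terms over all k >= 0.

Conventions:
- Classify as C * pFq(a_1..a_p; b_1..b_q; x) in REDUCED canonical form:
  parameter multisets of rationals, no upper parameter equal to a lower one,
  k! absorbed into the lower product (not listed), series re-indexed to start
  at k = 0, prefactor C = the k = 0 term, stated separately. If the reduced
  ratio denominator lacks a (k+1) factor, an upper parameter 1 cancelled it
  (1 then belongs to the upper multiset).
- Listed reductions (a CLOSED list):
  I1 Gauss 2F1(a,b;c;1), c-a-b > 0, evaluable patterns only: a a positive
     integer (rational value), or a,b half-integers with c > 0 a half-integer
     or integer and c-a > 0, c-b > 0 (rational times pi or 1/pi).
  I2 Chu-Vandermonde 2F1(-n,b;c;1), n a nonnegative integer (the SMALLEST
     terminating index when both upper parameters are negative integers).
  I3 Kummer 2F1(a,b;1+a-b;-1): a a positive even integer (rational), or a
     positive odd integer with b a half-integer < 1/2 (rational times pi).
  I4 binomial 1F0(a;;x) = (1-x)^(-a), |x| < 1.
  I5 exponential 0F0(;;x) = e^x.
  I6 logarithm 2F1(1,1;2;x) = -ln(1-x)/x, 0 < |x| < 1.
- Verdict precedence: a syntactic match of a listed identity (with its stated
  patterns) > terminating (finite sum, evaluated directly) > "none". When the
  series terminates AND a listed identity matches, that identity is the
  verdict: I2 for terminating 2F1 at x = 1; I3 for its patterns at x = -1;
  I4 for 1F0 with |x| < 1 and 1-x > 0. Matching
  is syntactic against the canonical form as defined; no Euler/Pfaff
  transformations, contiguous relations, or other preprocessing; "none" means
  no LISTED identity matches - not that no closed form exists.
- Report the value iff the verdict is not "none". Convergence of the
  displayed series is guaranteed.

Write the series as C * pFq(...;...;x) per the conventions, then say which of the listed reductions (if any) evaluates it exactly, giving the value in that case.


The series (x = -1/2) is 3F2: upper {-11, 1, 2}, lower {-3/5, -1/3}, prefactor 3/5. Verdict: terminating - upper parameter -11 makes this a finite sum (last index 11), evaluated exactly. Hence: 2003891196222607117821/6872065471631360.

Key step: with t_0 = 3/5, (1)_k (prefactor 3/5) is k! itself.
Ratio: r(k) = (-1/2) * (k-11) (k+1) (k+2) / [(k-3/5) (k-1/3) (k+1)] - rational; roots negated = parameters, x = (-1/2), C = 3/5.


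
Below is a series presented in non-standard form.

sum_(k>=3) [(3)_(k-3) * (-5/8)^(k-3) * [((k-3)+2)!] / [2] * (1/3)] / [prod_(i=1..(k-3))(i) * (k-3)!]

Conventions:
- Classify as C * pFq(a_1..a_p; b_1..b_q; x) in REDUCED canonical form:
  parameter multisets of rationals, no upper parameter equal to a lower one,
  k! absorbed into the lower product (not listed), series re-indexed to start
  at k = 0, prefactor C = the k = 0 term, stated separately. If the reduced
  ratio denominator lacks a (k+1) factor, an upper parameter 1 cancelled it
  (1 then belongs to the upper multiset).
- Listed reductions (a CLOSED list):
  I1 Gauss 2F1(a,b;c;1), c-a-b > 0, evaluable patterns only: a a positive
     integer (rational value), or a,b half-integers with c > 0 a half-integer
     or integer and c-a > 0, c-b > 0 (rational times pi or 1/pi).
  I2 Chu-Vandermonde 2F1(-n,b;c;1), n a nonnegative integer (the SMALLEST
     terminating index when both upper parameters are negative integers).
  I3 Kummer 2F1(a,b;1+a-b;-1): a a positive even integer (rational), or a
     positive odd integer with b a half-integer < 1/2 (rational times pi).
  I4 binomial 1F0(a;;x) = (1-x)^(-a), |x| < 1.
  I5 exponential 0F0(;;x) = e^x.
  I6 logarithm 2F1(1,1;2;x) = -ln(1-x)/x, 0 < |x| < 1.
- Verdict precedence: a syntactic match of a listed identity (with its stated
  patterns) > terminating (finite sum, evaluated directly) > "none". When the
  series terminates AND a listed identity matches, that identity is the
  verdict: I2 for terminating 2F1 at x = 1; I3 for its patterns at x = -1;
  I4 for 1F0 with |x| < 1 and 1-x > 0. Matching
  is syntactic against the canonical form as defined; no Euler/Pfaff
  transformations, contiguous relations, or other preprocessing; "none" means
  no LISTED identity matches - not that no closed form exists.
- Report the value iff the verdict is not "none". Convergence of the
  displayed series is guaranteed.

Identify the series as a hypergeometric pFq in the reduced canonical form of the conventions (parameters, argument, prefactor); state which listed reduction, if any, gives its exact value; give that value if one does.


Classification (C = 1/3): 2F1 with upper {3, 3}, lower {1}, argument x = -5/8. Verdict: none (x = -5/8): each listed identity misses the multisets {3, 3} ; {1}.

Structural cue: x = (-5/8) and the factorial ratio (C = 1/3) (k+a-1)!/(a-1)! is a rising factorial (a)_k.
Consecutive-term ratio: r(k) = (-5/8) * (k+3) (k+3) / [(k+1) (k+1)] - rational in k. x = (-5/8); t_0 = 1/3; negate the roots.


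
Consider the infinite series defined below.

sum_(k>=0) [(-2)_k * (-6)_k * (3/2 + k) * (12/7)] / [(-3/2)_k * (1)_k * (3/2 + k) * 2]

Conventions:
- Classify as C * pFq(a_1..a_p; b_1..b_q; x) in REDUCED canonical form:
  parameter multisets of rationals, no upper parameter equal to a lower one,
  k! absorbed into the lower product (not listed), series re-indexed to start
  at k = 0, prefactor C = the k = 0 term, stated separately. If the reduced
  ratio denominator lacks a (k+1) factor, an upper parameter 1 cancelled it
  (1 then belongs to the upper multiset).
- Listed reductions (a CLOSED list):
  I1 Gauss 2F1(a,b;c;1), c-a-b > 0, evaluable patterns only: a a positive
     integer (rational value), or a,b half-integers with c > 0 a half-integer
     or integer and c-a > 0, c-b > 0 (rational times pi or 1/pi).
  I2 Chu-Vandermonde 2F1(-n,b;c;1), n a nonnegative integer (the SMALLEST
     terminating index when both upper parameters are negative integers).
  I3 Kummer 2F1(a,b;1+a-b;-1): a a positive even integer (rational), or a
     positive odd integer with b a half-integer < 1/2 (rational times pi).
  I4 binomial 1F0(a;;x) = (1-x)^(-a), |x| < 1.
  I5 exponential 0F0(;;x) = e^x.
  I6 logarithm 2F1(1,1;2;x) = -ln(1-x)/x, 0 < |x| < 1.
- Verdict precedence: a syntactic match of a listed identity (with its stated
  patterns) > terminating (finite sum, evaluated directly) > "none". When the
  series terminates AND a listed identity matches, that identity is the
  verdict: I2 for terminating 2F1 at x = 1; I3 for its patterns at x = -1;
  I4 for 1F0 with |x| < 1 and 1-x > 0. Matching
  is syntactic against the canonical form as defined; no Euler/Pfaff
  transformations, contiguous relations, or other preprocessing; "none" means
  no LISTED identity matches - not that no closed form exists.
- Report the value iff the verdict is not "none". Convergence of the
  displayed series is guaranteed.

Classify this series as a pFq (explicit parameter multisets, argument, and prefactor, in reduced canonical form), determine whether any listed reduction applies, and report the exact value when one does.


x = 1 here; the reduced form reads 2F1, upper {-6, -2}, lower {-3/2}, C = 6/7. Verdict: Vandermonde's identity (I2) fires (terminating 2F1 at x = 1 with n = 2, b = -6, c = -3/2). Sum: 198/7.

Structural cue: from the first term 6/7: k + 3/2 divides numerator and denominator alike; C = 6/7, x = 1 after cancelling.
Consecutive-term ratio: r(k) = 1 * (k-6) (k-2) / [(k-3/2) (k+1)] ; factor over Q: parameters, x = 1, and C = 6/7.


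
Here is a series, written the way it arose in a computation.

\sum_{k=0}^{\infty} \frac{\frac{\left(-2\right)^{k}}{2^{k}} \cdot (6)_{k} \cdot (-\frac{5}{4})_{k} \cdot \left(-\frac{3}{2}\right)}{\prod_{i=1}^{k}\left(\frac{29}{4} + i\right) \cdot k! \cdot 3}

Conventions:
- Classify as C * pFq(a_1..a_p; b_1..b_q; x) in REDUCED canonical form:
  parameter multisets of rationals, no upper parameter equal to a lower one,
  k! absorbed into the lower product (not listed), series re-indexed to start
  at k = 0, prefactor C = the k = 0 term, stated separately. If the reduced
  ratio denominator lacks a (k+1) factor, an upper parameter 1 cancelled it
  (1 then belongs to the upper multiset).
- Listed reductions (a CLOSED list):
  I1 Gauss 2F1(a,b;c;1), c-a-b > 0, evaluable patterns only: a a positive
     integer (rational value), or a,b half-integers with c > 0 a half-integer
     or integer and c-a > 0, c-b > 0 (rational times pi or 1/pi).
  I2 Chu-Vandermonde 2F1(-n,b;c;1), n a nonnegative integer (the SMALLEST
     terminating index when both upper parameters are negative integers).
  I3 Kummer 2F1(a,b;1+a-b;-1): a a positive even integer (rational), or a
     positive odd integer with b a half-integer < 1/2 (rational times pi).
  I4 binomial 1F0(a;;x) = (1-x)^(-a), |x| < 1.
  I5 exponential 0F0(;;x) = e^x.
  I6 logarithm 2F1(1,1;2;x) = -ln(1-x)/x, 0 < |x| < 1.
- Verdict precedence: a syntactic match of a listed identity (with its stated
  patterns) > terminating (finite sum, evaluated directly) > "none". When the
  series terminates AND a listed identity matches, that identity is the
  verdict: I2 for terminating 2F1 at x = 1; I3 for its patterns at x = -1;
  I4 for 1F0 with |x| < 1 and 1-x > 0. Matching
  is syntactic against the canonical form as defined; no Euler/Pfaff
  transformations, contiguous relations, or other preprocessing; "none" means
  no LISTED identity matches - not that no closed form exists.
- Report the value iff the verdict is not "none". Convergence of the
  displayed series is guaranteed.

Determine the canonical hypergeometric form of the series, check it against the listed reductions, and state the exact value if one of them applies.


With C = -\frac{1}{2}: the canonical form is 2F1(-\frac{5}{4}, 6; \frac{33}{4}; -1). Verdict (x = -1): Kummer's theorem (I3) applies (x = -1; c = \frac{33}{4} equals 1+a-b for upper {-\frac{5}{4}, 6}: listed pattern). Value: -\frac{1015}{1024}.

Structural cue: t_0 = -\frac{1}{2} here, and the lower running product (prefactor -1/2) is a rising factorial.
Term ratio: r(k) = -1 * (k-\frac{5}{4}) (k+6) / [(k+\frac{33}{4}) (k+1)] - rational in k, leading ratio -1; with t_0 = -\frac{1}{2}, classification follows.


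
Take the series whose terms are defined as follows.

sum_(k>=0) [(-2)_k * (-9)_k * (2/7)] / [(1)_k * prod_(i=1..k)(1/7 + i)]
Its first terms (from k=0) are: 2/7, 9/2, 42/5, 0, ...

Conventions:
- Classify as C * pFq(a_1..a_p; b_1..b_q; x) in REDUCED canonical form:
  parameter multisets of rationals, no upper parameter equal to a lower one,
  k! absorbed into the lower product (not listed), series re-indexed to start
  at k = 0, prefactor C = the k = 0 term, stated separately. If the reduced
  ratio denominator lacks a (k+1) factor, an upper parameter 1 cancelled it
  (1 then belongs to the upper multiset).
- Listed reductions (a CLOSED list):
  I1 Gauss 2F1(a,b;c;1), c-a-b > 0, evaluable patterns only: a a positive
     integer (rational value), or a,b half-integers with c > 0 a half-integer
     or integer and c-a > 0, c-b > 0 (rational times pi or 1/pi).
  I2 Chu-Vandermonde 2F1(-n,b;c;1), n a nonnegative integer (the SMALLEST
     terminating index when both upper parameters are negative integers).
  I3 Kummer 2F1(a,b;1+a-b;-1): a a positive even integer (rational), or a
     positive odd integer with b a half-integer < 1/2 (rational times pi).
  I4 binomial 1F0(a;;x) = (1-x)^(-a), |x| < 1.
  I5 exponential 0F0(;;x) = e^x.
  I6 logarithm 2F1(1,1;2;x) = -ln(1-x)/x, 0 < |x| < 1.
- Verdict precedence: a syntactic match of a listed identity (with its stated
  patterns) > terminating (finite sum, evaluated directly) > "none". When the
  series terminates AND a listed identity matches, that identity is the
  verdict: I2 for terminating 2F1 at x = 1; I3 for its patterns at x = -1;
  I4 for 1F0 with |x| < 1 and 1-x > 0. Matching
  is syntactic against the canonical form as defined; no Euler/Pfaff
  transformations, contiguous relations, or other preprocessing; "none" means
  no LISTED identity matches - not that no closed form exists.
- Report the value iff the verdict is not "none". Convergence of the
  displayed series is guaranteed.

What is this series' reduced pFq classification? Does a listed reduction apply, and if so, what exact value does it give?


Prefactor 2/7, argument 1: 2F1 with upper {-9, -2} over lower {8/7}. Verdict: Chu-Vandermonde (I2) applies (terminating 2F1 at x = 1 with n = 2, b = -9, c = 8/7). Sum: 923/70.

First insight: t_0 = 2/7 here, and (1)_k (C = 2/7) is k! itself.
Ratio: r(k) = 1 * (k-9) (k-2) / [(k+8/7) (k+1)] ; factor over Q: parameters, x = 1, and C = 2/7.


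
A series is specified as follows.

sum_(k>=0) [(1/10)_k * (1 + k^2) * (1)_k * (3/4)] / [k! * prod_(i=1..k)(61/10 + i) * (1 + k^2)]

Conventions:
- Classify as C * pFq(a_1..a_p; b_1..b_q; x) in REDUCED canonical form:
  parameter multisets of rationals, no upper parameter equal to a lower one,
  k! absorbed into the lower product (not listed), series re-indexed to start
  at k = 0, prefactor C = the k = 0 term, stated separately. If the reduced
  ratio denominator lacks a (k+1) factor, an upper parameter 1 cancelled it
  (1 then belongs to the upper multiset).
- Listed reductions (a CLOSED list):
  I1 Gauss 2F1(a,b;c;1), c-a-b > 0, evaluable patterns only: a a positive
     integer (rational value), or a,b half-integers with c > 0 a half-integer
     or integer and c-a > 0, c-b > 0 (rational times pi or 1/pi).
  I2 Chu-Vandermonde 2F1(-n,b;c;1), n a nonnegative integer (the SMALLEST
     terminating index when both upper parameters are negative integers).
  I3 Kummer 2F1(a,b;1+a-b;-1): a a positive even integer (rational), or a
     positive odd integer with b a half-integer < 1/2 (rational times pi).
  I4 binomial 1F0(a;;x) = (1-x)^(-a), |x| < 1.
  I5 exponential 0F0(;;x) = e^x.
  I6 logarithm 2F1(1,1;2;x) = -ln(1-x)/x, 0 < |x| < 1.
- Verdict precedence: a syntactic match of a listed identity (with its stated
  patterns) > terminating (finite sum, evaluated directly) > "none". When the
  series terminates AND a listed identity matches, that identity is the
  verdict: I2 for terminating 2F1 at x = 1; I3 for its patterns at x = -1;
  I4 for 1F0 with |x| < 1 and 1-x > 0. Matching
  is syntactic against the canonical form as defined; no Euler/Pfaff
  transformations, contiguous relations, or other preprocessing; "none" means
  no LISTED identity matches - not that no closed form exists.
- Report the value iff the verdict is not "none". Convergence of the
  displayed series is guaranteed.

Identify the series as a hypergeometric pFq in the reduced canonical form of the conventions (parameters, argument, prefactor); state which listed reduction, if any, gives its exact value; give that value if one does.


This is 3/4 * 2F1(1/10, 1; 71/10; 1) in reduced canonical form. Verdict: Gauss (I1, integer-parameter pattern) applies (x = 1: the Gamma ratio telescopes since c-a-b = 6 > 0 and a = 1 in Z>0). Hence: 61/80.

Key observation: t_0 being 3/4, the factor k^2 + 1 cancels (top and bottom), leaving prefactor 3/4.
Step ratio: r(k) = 1 * (k+1/10) (k+1) / [(k+71/10) (k+1)] - rational in k, leading ratio 1; with t_0 = 3/4, classification follows.


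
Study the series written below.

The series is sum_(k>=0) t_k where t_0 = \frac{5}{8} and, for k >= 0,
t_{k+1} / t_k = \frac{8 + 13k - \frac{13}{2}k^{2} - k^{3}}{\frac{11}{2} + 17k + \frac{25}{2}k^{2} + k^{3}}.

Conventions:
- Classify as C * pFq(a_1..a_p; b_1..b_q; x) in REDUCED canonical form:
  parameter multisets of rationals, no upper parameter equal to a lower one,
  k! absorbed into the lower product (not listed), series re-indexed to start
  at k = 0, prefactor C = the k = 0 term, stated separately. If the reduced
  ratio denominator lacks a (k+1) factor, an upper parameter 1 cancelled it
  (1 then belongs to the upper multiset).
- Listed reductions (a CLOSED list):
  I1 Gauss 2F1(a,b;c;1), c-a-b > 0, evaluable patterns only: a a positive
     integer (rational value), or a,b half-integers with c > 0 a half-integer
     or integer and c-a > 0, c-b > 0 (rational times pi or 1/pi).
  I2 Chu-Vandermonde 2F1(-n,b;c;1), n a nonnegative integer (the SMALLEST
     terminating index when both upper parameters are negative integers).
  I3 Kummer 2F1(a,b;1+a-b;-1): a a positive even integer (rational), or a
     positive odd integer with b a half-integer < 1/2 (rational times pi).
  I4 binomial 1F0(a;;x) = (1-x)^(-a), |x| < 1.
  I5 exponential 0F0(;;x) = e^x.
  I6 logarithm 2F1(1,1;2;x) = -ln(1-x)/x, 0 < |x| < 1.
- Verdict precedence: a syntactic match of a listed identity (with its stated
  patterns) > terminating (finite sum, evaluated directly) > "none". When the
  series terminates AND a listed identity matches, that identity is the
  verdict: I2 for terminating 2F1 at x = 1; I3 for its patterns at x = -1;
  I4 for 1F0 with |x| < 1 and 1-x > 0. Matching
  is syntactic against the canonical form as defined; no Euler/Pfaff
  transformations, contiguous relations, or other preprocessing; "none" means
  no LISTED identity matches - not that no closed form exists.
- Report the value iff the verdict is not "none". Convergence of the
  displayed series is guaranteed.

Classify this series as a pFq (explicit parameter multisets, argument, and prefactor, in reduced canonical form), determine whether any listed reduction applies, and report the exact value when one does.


The series (x = -1) is 2F1: upper {-2, 8}, lower {11}, prefactor \frac{5}{8}. Verdict at x = -1: the Kummer evaluation I3 matches (x = -1; c = 11 equals 1+a-b for upper {-2, 8}: listed pattern). Its exact value is \frac{15}{8}.

Key observation: with t_0 = \frac{5}{8}, cancel k + 1/2 from the displayed ratio first; then prefactor 5/8.
Term ratio: r(k) = -1 * (k-2) (k+8) / [(k+11) (k+1)] - rational in k. x = -1; t_0 = \frac{5}{8}; negate the roots.


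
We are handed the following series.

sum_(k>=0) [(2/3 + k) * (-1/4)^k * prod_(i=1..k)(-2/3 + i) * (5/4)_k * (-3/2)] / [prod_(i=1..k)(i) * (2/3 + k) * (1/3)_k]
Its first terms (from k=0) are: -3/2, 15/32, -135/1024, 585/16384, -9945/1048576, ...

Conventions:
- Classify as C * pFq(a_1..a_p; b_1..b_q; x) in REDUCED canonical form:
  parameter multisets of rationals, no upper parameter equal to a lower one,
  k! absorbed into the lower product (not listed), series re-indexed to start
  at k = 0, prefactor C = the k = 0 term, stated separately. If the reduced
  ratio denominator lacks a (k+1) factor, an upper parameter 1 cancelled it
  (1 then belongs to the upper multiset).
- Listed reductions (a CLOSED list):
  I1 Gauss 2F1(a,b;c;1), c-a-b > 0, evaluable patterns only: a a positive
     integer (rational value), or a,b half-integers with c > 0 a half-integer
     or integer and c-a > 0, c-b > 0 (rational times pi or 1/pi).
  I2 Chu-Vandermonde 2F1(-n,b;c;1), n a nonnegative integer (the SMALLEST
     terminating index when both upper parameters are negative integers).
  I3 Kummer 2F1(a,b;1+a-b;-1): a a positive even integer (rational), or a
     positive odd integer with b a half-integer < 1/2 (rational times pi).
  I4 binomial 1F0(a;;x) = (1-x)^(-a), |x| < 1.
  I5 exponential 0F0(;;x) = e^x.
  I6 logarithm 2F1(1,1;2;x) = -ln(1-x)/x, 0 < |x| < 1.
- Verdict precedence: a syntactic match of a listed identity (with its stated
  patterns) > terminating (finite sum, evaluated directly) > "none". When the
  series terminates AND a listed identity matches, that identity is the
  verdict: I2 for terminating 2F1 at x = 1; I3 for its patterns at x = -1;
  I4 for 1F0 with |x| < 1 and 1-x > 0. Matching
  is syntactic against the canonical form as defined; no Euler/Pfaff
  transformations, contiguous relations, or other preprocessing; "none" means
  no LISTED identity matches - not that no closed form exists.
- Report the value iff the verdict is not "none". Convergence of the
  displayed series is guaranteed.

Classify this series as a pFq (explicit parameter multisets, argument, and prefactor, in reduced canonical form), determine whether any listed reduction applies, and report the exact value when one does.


Prefactor -3/2, argument -1/4: 1F0 with upper {5/4} over lower {-}. Verdict: the I4 binomial reduction fires (the 1F0 binomial series: exponent -5/4, x = -1/4). Exact value: (-3/2) * (5/4)^(-5/4).

Structural cue: t_0 = -3/2 here, and the running product (C = -3/2, x = -1/4) telescopes to a rising factorial.
Ratio: r(k) = (-1/4) * (k+5/4) / [(k+1)] - rational in k, leading ratio (-1/4); with t_0 = -3/2, classification follows.


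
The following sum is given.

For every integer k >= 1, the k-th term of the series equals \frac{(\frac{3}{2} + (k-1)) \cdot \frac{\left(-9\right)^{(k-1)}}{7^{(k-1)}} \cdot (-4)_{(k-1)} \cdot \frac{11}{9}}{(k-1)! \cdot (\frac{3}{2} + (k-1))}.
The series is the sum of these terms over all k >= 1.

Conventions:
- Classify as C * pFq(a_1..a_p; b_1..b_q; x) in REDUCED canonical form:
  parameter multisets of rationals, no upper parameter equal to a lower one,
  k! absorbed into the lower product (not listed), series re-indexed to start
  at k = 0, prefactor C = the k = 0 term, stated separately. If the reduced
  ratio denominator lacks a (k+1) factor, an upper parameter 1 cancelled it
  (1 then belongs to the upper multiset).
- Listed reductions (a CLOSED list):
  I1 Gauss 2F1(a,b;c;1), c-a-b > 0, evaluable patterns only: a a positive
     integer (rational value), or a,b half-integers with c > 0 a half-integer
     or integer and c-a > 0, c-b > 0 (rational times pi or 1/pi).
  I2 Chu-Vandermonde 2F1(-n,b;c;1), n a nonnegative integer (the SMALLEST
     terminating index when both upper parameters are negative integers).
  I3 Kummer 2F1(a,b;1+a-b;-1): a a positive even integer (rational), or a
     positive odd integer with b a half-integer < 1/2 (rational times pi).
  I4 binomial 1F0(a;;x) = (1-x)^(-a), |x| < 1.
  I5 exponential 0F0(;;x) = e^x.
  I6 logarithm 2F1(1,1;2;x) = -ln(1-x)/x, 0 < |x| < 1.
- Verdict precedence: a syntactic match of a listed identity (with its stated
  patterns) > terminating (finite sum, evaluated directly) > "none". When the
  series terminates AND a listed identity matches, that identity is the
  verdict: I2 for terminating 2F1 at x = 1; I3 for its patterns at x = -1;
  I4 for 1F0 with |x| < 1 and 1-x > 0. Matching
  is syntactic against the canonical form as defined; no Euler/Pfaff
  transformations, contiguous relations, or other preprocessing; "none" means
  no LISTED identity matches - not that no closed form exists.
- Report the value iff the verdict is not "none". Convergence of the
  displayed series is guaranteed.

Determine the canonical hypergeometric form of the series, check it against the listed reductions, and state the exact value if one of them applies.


First insight: t_0 being \frac{11}{9}, k + 3/2 divides numerator and denominator alike; C = 11/9, x = -9/7 after cancelling.
Consecutive-term ratio: r(k) = -\frac{9}{7} * (k-4) / [(k+1)] ; factor over Q: parameters, x = -\frac{9}{7}, and C = \frac{11}{9}.

Canonical form: C = \frac{11}{9} times 1F0 with upper {-4}, lower {-}, x = -\frac{9}{7}. Verdict: terminating at k = 4: the factor (-4)_k kills every later term; summing the 5 survivors is exact. Sum: \frac{720896}{21609}.


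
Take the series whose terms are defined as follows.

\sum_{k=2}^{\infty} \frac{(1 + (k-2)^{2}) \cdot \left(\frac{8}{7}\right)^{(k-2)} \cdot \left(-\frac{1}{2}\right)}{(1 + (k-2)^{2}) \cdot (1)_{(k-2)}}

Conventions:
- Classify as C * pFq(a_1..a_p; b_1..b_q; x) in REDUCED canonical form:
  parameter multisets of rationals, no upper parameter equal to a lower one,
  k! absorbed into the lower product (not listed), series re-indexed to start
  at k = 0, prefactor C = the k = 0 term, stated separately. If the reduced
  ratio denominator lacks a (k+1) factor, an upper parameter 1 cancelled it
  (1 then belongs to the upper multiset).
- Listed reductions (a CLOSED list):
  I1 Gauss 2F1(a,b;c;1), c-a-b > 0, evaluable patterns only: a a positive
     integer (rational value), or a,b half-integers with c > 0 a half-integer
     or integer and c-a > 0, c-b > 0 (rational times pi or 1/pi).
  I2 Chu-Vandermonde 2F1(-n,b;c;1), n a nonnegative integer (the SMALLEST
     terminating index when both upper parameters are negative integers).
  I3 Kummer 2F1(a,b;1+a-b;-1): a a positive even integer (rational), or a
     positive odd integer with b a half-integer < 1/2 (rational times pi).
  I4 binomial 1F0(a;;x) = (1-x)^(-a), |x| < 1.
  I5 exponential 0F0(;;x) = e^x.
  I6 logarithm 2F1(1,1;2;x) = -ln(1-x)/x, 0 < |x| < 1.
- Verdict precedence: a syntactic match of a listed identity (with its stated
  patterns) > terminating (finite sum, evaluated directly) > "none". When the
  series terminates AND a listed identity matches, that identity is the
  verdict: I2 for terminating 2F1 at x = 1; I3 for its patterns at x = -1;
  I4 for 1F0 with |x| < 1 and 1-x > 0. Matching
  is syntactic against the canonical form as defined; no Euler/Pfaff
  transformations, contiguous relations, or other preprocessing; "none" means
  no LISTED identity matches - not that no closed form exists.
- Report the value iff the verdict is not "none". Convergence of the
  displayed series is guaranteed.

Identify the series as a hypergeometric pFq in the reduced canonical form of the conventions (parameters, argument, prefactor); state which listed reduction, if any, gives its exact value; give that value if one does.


This is -\frac{1}{2} * 0F0(-; -; \frac{8}{7}) in reduced canonical form. Verdict at x = \frac{8}{7}: exponential (I5) matches (the 0F0 exponential series at x = \frac{8}{7}). Exact value: \left(-\frac{1}{2}\right) \cdot e^{\frac{8}{7}}.

Key step: x = \frac{8}{7} and (1)_k (C = -1/2) is k! itself.
Consecutive-term ratio: r(k) = \frac{8}{7} * 1 / [(k+1)] - poly over poly, x = \frac{8}{7} from leading terms; C = -\frac{1}{2} at k = 0.


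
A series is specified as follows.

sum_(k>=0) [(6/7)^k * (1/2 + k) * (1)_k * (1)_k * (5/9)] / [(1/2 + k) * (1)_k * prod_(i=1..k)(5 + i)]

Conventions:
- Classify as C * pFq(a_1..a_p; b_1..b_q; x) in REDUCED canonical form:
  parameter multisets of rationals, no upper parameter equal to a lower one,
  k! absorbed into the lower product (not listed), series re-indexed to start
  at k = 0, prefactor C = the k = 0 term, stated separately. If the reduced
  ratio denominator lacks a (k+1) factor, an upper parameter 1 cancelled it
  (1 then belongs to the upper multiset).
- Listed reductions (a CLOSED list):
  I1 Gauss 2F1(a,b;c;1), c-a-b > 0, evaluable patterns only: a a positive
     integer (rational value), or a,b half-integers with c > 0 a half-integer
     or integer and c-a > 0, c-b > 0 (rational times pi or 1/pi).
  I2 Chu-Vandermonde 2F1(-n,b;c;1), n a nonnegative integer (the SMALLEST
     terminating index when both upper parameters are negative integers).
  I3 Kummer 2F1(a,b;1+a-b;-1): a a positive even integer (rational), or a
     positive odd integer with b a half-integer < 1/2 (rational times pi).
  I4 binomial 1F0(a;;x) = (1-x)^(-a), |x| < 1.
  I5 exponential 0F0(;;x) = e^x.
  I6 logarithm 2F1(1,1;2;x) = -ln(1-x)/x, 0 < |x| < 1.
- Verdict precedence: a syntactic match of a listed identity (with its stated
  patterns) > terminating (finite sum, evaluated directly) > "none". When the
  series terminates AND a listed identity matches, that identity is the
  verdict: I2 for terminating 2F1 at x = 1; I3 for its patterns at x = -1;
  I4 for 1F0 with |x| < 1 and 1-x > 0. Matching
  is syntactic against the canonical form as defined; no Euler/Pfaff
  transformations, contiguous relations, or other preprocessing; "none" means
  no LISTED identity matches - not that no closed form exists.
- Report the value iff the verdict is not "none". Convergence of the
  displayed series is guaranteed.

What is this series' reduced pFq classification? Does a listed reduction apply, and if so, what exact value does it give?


Key observation: from the first term 5/9: (1)_k (prefactor 5/9) is k! itself.
Term ratio: r(k) = (6/7) * (k+1) (k+1) / [(k+6) (k+1)] - rational; roots negated = parameters, x = (6/7), C = 5/9.

At argument 6/7: a 2F1 with upper {1, 1}, lower {6}, scaled by C = 5/9. Verdict: none - at argument 6/7 the multisets {1, 1} ; {6} match no listed identity.


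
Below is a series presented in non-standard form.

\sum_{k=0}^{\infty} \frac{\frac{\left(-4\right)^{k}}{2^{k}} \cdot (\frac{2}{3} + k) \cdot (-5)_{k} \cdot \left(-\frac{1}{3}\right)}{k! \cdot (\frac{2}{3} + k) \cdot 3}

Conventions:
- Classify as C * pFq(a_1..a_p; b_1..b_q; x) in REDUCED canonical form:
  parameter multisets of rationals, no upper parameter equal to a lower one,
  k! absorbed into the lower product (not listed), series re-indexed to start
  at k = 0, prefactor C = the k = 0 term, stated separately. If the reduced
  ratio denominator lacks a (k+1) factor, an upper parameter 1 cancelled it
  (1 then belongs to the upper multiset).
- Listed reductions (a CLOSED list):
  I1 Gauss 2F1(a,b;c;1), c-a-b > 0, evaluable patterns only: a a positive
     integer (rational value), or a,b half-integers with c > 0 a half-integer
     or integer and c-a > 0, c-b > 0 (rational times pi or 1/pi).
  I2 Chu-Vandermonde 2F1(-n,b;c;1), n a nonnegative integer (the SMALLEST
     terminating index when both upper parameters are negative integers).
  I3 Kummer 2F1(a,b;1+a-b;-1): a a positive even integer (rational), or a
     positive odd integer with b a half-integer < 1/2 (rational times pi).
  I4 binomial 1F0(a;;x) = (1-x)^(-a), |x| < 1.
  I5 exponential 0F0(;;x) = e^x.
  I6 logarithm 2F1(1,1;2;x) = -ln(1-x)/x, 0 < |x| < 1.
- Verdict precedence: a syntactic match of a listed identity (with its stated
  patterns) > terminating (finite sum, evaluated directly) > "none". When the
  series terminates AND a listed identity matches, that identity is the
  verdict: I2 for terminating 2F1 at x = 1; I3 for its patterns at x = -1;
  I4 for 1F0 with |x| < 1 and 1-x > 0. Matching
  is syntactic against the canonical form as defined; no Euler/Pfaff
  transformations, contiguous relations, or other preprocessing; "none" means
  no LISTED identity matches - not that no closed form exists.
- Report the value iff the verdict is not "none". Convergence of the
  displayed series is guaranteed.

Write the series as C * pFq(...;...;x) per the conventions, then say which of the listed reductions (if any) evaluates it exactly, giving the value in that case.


This is -\frac{1}{9} * 1F0(-5; -; -2) in reduced canonical form. Verdict: terminating - the sum ends at index 5 because -5 is a negative integer; exact evaluation follows. Exact value: -27.

Key observation: from the first term -\frac{1}{9}: the constant factors (C = -1/9, x = -2) combine into one prefactor.
Consecutive-term ratio: r(k) = -2 * (k-5) / [(k+1)] - poly over poly, x = -2 from leading terms; C = -\frac{1}{9} at k = 0.


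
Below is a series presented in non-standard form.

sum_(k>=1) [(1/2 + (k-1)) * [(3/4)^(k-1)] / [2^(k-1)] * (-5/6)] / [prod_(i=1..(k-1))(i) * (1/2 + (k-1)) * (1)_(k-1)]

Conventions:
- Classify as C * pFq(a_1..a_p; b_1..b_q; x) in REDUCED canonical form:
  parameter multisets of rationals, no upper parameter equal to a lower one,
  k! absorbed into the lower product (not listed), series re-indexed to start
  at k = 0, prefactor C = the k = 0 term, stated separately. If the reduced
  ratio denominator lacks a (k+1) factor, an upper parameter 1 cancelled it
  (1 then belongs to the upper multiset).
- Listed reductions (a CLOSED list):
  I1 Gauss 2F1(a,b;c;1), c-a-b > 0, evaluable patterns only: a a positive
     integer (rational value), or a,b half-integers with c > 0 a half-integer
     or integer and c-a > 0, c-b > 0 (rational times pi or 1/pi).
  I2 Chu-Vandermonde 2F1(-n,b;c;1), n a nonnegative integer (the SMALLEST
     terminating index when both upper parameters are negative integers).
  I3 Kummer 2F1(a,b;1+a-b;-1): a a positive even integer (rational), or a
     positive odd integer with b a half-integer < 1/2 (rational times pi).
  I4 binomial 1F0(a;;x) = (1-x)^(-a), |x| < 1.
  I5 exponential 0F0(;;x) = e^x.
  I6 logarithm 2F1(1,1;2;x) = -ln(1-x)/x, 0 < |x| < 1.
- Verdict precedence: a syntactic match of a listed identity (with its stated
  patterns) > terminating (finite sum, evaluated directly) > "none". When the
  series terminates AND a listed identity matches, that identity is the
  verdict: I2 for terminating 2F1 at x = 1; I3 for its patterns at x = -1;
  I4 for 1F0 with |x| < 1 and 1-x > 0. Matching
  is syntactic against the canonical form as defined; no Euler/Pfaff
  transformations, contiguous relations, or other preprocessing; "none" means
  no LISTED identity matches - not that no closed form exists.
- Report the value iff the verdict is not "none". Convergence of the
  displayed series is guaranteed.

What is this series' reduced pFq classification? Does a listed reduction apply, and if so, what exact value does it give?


x = 3/8 here; the reduced form reads 0F1, upper {-}, lower {1}, C = -5/6. Verdict: none. Every listed pattern misses the 0F1 form at 3/8, upper {-}.

First insight: with t_0 = -5/6, the product of the first k integers (C = -5/6, x = 3/8) is k!.
Adjacent-term ratio: r(k) = (3/8) * 1 / [(k+1) (k+1)] - rational in k, leading ratio (3/8); with t_0 = -5/6, classification follows.


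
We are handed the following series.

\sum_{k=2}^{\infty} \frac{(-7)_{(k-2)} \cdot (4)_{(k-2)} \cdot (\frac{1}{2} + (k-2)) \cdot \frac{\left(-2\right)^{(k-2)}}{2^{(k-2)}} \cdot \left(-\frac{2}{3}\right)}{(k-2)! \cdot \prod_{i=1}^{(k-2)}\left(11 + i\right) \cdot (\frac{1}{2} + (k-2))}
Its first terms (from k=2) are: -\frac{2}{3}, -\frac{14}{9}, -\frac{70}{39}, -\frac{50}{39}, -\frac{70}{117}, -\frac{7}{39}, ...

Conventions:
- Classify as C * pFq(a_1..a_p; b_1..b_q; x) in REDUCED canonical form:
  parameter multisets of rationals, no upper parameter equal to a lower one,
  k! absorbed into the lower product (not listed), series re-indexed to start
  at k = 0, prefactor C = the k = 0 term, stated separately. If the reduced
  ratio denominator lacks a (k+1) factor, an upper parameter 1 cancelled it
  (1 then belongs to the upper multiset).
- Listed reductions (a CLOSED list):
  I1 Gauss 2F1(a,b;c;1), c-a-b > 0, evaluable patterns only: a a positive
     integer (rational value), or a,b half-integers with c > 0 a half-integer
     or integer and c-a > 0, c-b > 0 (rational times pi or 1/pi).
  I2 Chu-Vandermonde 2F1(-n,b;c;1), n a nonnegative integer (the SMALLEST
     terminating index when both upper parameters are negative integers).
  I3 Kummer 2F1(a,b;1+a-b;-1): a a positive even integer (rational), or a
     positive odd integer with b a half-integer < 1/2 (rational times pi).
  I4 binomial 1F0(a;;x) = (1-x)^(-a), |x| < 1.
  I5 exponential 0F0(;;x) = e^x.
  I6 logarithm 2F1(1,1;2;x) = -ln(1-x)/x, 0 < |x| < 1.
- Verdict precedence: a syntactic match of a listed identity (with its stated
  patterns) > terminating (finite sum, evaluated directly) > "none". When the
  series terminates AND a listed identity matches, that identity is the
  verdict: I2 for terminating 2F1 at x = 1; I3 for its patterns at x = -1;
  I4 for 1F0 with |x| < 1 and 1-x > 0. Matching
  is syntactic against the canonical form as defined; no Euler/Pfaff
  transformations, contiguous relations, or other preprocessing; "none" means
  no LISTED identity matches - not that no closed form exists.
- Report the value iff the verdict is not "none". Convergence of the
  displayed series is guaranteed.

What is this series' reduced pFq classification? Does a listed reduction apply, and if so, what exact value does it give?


At argument -1: a 2F1 with upper {-7, 4}, lower {12}, scaled by C = -\frac{2}{3}. Verdict: the Kummer evaluation I3 matches (x = -1; c = 12 equals 1+a-b for upper {-7, 4}: listed pattern). Exact value: -\frac{55}{9}.

First insight: from the first term -\frac{2}{3}: the two k-th powers (prefactor -2/3) combine into one argument.
Step ratio: r(k) = -1 * (k-7) (k+4) / [(k+12) (k+1)] - poly over poly, x = -1 from leading terms; C = -\frac{2}{3} at k = 0.


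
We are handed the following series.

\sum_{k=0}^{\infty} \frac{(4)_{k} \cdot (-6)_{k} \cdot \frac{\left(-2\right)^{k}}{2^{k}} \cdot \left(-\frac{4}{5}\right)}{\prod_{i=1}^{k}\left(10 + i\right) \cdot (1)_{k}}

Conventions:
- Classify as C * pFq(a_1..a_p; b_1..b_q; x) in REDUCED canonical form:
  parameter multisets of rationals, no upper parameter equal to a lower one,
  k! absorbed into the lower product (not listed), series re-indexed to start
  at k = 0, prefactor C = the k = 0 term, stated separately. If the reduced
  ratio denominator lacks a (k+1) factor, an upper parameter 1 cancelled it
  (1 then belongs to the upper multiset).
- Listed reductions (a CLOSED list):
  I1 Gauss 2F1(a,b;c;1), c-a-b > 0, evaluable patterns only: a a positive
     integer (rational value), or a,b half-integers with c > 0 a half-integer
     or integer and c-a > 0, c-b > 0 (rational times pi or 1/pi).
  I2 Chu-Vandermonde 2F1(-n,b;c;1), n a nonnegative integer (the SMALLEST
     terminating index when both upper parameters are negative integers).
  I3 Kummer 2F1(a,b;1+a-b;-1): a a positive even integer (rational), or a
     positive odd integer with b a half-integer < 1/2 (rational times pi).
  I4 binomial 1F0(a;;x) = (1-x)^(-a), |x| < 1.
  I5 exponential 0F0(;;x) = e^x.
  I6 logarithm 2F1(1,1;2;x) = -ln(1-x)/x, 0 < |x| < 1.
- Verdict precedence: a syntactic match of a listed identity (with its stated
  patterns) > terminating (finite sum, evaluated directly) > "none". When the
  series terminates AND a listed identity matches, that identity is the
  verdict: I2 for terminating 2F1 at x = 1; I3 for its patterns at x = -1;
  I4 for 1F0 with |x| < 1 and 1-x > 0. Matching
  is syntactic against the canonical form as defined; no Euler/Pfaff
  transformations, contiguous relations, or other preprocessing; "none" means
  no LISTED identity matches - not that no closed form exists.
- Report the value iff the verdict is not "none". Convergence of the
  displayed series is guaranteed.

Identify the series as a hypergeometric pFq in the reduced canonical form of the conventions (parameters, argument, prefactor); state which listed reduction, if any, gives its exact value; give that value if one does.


Key step: from the first term -\frac{4}{5}: the two k-th powers (C = -4/5, x = -1) combine into one argument.
Consecutive-term ratio: r(k) = -1 * (k-6) (k+4) / [(k+11) (k+1)] - rational in k, leading ratio -1; with t_0 = -\frac{4}{5}, classification follows.

Prefactor -\frac{4}{5}, argument -1: 2F1 with upper {-6, 4} over lower {11}. Verdict: Kummer (I3) fires (x = -1; c = 11 equals 1+a-b for upper {-6, 4}: listed pattern). Sum: -6.
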